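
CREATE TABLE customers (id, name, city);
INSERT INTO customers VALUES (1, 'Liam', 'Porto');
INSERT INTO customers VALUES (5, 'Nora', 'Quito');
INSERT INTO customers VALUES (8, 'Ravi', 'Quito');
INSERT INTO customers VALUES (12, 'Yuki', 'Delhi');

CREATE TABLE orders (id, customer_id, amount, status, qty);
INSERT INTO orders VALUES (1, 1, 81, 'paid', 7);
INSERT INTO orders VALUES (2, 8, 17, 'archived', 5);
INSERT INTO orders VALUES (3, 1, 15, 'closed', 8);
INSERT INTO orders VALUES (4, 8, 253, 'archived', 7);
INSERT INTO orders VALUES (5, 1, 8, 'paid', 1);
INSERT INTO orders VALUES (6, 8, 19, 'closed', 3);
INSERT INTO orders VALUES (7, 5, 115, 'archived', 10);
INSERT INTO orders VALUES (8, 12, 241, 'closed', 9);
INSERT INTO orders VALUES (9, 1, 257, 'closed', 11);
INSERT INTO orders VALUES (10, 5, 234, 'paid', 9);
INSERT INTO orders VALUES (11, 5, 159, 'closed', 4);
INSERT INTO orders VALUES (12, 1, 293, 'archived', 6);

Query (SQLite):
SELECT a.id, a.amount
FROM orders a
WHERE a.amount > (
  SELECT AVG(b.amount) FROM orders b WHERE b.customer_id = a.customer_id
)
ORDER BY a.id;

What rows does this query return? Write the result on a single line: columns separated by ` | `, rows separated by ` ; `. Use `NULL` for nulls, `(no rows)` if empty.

For each orders row a, compute AVG(amount) over rows sharing a.customer_id.
Keep row a if a.amount > that per-group AVG.
  customer_id=1: AVG(amount) = 130.8
  customer_id=5: AVG(amount) = 169.333333
  customer_id=8: AVG(amount) = 96.333333
  customer_id=12: AVG(amount) = 241.0

4 | 253 ; 9 | 257 ; 10 | 234 ; 12 | 293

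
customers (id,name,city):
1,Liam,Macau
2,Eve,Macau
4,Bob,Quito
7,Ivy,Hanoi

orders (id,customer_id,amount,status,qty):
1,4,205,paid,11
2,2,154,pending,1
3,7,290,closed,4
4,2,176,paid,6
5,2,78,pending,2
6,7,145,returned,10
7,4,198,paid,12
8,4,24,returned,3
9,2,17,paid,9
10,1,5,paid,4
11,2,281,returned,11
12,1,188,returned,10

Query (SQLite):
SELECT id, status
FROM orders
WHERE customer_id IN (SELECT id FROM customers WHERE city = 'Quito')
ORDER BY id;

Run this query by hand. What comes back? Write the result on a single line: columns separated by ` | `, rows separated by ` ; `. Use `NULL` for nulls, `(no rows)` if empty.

Inner query: customers.id where city = 'Quito'.
Outer: keep orders rows whose customer_id is in that set.
Inner query → {4}

1 | paid ; 7 | paid ; 8 | returned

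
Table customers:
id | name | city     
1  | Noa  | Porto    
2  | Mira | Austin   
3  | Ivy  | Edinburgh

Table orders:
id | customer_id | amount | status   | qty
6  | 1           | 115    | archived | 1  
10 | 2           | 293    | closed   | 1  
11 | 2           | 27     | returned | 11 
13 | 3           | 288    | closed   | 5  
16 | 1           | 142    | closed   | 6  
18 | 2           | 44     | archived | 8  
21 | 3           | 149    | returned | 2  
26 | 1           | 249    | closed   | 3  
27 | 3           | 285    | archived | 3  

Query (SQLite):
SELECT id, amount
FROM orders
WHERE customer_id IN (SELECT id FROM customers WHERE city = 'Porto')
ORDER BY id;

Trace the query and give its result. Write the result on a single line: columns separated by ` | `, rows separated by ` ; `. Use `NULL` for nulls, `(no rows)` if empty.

Inner query: customers.id where city = 'Porto'.
Outer: keep orders rows whose customer_id is in that set.
Inner query → {1}

6 | 115 ; 16 | 142 ; 26 | 249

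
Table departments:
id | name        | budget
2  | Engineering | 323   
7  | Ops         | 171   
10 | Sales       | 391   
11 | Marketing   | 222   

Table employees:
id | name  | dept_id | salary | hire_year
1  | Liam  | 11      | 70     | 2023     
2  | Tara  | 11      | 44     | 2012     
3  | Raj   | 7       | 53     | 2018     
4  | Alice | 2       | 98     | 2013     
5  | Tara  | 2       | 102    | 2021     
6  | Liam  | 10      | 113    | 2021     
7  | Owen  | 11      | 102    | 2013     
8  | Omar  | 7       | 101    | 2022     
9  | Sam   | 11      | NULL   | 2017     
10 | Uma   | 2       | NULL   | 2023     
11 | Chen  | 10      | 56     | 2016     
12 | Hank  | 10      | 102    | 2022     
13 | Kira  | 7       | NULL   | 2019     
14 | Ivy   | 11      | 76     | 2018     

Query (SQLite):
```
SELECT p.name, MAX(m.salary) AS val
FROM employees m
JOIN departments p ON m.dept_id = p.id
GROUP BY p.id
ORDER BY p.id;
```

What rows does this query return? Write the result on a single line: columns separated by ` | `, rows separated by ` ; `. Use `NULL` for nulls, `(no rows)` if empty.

Join each employees row to its departments via dept_id.
Group joined rows by departments.id; compute MAX(m.salary) per group.
  2: ids {4, 5, 10} → MAX(m.salary)=102
  7: ids {3, 8, 13} → MAX(m.salary)=101
  10: ids {6, 11, 12} → MAX(m.salary)=113
  11: ids {1, 2, 7, 9, 14} → MAX(m.salary)=102

Engineering | 102 ; Ops | 101 ; Sales | 113 ; Marketing | 102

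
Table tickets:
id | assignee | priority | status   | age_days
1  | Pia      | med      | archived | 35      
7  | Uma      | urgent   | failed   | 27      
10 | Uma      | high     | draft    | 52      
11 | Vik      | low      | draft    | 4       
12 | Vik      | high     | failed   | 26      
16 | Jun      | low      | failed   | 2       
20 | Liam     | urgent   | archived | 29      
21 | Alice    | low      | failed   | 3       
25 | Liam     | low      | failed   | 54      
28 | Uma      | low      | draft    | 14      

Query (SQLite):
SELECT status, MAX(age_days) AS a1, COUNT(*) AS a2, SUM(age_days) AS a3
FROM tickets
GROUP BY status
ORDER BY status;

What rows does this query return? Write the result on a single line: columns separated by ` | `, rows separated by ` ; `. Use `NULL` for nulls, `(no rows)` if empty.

archived | 35 | 2 | 64 ; draft | 52 | 3 | 70 ; failed | 54 | 5 | 112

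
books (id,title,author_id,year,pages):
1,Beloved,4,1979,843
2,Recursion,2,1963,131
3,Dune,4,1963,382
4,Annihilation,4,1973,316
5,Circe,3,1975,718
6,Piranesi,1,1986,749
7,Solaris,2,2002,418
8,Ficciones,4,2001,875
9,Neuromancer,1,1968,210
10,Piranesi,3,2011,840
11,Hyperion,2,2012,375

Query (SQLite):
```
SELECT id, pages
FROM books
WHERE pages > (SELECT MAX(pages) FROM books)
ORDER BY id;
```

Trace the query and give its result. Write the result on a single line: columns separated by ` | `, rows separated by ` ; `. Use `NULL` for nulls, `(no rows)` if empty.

Scalar subquery: MAX(pages) over all books rows = 875.
Keep rows where pages > that value.

(no rows)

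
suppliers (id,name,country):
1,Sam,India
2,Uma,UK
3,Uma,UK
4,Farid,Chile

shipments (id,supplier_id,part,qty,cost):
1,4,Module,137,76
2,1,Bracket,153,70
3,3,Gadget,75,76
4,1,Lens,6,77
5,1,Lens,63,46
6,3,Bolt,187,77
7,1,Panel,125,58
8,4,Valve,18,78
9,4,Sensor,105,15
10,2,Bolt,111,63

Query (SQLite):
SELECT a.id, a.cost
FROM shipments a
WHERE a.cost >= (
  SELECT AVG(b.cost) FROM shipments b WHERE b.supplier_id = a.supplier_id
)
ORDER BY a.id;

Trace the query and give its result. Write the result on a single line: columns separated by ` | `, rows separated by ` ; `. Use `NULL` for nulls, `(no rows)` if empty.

1 | 76 ; 2 | 70 ; 4 | 77 ; 6 | 77 ; 8 | 78 ; 10 | 63

For each shipments row a, compute AVG(cost) over rows sharing a.supplier_id.
Keep row a if a.cost >= that per-group AVG.
  supplier_id=1: AVG(cost) = 62.75
  supplier_id=2: AVG(cost) = 63.0
  supplier_id=3: AVG(cost) = 76.5
  supplier_id=4: AVG(cost) = 56.333333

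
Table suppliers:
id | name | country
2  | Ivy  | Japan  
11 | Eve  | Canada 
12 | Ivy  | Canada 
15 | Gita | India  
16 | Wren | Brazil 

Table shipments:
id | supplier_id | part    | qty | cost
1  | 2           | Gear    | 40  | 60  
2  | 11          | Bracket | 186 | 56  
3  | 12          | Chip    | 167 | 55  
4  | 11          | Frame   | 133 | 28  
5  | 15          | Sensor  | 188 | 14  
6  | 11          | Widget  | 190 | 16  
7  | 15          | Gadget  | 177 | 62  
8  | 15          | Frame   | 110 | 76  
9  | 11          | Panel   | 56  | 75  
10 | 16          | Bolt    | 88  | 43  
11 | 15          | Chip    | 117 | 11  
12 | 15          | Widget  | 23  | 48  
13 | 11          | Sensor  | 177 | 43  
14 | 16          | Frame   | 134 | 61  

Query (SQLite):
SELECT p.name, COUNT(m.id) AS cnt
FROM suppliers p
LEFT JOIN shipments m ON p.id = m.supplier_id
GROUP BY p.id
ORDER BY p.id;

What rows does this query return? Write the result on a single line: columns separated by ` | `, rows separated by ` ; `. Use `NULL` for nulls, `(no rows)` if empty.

Ivy | 1 ; Eve | 5 ; Ivy | 1 ; Gita | 5 ; Wren | 2

LEFT JOIN keeps every suppliers row; unmatched ones get NULL for shipments columns.
Group by suppliers.id and compute COUNT(m.id). COUNT(col) of an all-NULL group is 0.
  2: ids {1} → COUNT(m.id)=1
  11: ids {2, 4, 6, 9, 13} → COUNT(m.id)=5
  12: ids {3} → COUNT(m.id)=1
  15: ids {5, 7, 8, 11, 12} → COUNT(m.id)=5
  16: ids {10, 14} → COUNT(m.id)=2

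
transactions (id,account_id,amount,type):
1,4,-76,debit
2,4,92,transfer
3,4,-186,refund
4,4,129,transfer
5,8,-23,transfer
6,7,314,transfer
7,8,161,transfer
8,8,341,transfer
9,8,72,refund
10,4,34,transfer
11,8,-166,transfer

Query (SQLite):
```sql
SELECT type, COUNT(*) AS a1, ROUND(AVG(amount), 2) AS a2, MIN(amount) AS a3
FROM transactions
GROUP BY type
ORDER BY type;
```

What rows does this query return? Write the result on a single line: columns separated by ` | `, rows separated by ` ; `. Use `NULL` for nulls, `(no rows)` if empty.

Group transactions by type.
Per group compute: COUNT(*), ROUND(AVG(amount), 2), MIN(amount).
  debit: ids {1} → COUNT(*)=1, ROUND(AVG(amount), 2)=-76, MIN(amount)=-76
  refund: ids {3, 9} → COUNT(*)=2, ROUND(AVG(amount), 2)=-57, MIN(amount)=-186
  transfer: ids {2, 4, 5, 6, 7, 8, 10, 11} → COUNT(*)=8, ROUND(AVG(amount), 2)=110.25, MIN(amount)=-166

debit | 1 | -76 | -76 ; refund | 2 | -57 | -186 ; transfer | 8 | 110.25 | -166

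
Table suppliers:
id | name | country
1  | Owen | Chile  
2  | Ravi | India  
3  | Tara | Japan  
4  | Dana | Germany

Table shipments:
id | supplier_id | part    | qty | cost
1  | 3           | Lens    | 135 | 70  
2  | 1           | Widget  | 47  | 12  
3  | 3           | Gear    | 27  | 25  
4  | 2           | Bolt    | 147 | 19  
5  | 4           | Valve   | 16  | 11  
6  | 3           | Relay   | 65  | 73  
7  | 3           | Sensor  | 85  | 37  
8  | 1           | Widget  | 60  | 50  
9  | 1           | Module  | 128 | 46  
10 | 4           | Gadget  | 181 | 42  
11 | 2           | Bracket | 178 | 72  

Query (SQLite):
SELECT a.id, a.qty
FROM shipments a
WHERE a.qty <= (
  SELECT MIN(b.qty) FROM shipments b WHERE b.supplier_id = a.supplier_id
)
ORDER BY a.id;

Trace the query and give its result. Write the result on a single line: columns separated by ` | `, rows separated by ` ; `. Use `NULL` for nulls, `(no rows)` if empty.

2 | 47 ; 3 | 27 ; 4 | 147 ; 5 | 16

For each shipments row a, compute MIN(qty) over rows sharing a.supplier_id.
Keep row a if a.qty <= that per-group MIN.
  supplier_id=1: MIN(qty) = 47
  supplier_id=2: MIN(qty) = 147
  supplier_id=3: MIN(qty) = 27
  supplier_id=4: MIN(qty) = 16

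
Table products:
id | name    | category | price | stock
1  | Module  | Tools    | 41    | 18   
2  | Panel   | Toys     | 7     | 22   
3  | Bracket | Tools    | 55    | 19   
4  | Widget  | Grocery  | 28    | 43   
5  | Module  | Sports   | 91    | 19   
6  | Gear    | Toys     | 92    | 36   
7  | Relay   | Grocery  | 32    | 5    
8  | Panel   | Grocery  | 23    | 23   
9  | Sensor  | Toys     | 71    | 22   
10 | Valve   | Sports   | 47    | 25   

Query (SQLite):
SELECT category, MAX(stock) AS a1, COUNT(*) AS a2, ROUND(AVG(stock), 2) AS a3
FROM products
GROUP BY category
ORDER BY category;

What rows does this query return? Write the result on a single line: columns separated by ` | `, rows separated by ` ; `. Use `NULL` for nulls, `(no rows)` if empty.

Group products by category.
Per group compute: MAX(stock), COUNT(*), ROUND(AVG(stock), 2).
  Grocery: ids {4, 7, 8} → MAX(stock)=43, COUNT(*)=3, ROUND(AVG(stock), 2)=23.67
  Sports: ids {5, 10} → MAX(stock)=25, COUNT(*)=2, ROUND(AVG(stock), 2)=22
  Tools: ids {1, 3} → MAX(stock)=19, COUNT(*)=2, ROUND(AVG(stock), 2)=18.5
  Toys: ids {2, 6, 9} → MAX(stock)=36, COUNT(*)=3, ROUND(AVG(stock), 2)=26.67

Grocery | 43 | 3 | 23.67 ; Sports | 25 | 2 | 22 ; Tools | 19 | 2 | 18.5 ; Toys | 36 | 3 | 26.67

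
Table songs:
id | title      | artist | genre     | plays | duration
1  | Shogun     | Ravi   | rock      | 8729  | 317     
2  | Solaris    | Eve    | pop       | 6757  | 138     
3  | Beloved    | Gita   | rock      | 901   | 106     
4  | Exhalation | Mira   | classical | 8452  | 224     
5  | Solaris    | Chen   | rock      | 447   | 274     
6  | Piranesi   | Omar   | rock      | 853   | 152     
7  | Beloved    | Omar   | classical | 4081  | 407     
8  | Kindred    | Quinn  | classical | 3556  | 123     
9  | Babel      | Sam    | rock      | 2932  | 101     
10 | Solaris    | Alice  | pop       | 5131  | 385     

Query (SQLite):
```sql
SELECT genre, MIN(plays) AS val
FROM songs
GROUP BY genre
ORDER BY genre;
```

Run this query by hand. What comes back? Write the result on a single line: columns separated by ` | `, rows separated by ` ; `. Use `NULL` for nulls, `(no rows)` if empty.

Partition songs by genre; compute MIN(plays) within each group.
  classical: ids {4, 7, 8} → MIN(plays)=3556
  pop: ids {2, 10} → MIN(plays)=5131
  rock: ids {1, 3, 5, 6, 9} → MIN(plays)=447

classical | 3556 ; pop | 5131 ; rock | 447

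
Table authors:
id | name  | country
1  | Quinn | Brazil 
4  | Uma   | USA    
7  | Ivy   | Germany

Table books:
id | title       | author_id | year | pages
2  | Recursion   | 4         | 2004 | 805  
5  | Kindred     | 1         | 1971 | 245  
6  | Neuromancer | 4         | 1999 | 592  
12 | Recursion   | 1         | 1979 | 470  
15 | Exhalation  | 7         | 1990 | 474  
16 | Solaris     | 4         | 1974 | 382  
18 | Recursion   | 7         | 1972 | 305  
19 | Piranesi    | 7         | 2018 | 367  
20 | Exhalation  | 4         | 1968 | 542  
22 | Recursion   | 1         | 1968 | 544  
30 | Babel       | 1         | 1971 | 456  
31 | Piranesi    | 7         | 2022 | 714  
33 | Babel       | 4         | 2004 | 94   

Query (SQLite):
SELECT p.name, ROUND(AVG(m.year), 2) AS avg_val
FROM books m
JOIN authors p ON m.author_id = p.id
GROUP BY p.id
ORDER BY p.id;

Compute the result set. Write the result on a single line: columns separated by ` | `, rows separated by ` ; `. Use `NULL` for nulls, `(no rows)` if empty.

Join each books row to its authors via author_id.
Group joined rows by authors.id; compute ROUND(AVG(m.year), 2) per group.
  1: ids {5, 12, 22, 30} → ROUND(AVG(m.year), 2)=1972.25
  4: ids {2, 6, 16, 20, 33} → ROUND(AVG(m.year), 2)=1989.8
  7: ids {15, 18, 19, 31} → ROUND(AVG(m.year), 2)=2000.5

Quinn | 1972.25 ; Uma | 1989.8 ; Ivy | 2000.5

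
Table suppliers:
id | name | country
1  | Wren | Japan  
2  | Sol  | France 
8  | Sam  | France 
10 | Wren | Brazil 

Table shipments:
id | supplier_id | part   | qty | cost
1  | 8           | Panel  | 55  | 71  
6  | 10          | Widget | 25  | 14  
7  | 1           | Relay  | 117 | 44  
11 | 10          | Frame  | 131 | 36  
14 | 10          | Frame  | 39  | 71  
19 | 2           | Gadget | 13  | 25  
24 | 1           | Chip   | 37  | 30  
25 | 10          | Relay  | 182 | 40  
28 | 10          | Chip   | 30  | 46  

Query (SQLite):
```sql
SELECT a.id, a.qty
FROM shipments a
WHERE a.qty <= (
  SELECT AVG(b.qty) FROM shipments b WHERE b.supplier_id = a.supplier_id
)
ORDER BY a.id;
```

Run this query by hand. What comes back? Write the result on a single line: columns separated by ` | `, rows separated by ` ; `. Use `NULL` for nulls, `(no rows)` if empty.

For each shipments row a, compute AVG(qty) over rows sharing a.supplier_id.
Keep row a if a.qty <= that per-group AVG.
  supplier_id=1: AVG(qty) = 77.0
  supplier_id=2: AVG(qty) = 13.0
  supplier_id=8: AVG(qty) = 55.0
  supplier_id=10: AVG(qty) = 81.4

1 | 55 ; 6 | 25 ; 14 | 39 ; 19 | 13 ; 24 | 37 ; 28 | 30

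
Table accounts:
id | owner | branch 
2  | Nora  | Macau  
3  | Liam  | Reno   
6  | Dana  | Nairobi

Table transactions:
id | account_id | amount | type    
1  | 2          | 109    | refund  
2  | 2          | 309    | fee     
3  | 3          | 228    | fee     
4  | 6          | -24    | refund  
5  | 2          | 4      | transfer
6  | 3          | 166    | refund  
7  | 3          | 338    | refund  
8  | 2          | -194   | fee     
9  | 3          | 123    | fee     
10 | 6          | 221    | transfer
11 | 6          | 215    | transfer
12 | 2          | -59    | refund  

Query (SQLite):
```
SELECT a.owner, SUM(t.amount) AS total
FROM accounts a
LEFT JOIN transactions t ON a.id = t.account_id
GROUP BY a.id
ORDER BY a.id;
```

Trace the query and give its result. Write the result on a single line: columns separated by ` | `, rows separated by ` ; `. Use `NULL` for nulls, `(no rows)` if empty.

LEFT JOIN keeps every accounts row; unmatched ones get NULL for transactions columns.
Group by accounts.id and compute SUM(t.amount). SUM over an all-NULL group is NULL.
  2: ids {1, 2, 5, 8, 12} → SUM(t.amount)=169
  3: ids {3, 6, 7, 9} → SUM(t.amount)=855
  6: ids {4, 10, 11} → SUM(t.amount)=412

Nora | 169 ; Liam | 855 ; Dana | 412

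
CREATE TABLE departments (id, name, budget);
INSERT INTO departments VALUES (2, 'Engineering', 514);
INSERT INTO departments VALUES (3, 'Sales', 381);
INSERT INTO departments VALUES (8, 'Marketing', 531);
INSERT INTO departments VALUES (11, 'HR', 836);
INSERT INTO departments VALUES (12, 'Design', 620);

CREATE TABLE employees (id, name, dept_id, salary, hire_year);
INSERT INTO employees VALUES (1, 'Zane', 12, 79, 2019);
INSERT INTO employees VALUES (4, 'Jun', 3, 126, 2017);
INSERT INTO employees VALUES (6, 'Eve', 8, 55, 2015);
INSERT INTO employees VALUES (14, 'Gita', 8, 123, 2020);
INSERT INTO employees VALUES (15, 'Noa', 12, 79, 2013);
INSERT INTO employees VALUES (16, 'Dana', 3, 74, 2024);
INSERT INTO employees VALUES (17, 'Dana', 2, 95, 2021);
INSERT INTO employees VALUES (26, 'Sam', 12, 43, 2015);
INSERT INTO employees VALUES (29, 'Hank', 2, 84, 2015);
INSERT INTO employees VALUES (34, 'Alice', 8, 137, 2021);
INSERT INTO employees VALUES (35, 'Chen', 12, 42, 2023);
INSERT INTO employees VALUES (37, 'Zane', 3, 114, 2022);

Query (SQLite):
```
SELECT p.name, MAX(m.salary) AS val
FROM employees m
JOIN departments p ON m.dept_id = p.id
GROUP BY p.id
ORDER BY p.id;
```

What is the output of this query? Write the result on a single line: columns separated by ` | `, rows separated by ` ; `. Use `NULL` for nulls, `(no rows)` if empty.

Engineering | 95 ; Sales | 126 ; Marketing | 137 ; Design | 79

Join each employees row to its departments via dept_id.
Group joined rows by departments.id; compute MAX(m.salary) per group.
  2: ids {17, 29} → MAX(m.salary)=95
  3: ids {4, 16, 37} → MAX(m.salary)=126
  8: ids {6, 14, 34} → MAX(m.salary)=137
  12: ids {1, 15, 26, 35} → MAX(m.salary)=79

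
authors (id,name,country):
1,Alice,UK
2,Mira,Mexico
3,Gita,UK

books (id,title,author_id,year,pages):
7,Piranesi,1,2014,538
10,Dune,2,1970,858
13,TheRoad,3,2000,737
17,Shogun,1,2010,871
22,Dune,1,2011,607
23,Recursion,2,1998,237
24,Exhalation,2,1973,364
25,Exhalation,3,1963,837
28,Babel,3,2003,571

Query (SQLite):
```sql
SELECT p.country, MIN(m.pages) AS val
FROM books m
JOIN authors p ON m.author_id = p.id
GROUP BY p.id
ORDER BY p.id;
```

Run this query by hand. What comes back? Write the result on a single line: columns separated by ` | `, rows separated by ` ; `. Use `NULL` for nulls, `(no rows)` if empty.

UK | 538 ; Mexico | 237 ; UK | 571

Join each books row to its authors via author_id.
Group joined rows by authors.id; compute MIN(m.pages) per group.
  1: ids {7, 17, 22} → MIN(m.pages)=538
  2: ids {10, 23, 24} → MIN(m.pages)=237
  3: ids {13, 25, 28} → MIN(m.pages)=571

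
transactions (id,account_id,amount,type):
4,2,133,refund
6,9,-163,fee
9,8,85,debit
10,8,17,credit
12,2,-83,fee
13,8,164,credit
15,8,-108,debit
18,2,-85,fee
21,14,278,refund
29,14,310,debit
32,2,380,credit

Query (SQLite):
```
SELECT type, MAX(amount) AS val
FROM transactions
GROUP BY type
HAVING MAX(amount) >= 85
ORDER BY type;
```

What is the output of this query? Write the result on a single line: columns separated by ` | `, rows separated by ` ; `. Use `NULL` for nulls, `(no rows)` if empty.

credit | 380 ; debit | 310 ; refund | 278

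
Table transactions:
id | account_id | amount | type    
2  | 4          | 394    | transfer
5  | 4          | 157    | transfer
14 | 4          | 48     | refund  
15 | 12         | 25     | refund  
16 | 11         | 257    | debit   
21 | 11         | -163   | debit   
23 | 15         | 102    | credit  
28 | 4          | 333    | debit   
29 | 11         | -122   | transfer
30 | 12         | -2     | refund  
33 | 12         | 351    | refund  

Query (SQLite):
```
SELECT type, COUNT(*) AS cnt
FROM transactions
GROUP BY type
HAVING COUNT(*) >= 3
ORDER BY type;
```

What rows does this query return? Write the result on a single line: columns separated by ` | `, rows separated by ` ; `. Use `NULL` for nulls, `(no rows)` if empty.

debit | 3 ; refund | 4 ; transfer | 3

Partition transactions by type; compute COUNT(*) within each group.
HAVING: keep groups with count ≥ 3.
  credit: ids {23} → COUNT(*)=1
  debit: ids {16, 21, 28} → COUNT(*)=3
  refund: ids {14, 15, 30, 33} → COUNT(*)=4
  transfer: ids {2, 5, 29} → COUNT(*)=3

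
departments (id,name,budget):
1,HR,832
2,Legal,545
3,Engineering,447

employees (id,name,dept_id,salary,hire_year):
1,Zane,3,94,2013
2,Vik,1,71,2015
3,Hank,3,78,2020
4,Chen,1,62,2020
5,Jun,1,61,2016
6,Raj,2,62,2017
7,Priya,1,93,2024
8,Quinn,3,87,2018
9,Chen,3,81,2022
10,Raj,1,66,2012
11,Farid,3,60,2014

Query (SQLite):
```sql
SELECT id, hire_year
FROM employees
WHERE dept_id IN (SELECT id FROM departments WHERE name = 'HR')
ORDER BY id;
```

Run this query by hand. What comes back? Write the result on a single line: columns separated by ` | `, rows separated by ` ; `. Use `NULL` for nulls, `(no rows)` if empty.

2 | 2015 ; 4 | 2020 ; 5 | 2016 ; 7 | 2024 ; 10 | 2012

Inner query: departments.id where name = 'HR'.
Outer: keep employees rows whose dept_id is in that set.
Inner query → {1}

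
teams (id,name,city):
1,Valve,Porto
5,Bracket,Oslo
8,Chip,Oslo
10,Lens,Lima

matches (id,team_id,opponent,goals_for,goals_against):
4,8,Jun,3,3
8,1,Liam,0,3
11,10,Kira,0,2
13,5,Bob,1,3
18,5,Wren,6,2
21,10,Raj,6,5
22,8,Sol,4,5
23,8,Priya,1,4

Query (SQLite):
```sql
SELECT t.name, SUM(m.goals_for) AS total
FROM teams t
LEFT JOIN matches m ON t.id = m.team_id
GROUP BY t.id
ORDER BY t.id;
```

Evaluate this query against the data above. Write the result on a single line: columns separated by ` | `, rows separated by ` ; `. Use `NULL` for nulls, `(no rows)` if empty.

Valve | 0 ; Bracket | 7 ; Chip | 8 ; Lens | 6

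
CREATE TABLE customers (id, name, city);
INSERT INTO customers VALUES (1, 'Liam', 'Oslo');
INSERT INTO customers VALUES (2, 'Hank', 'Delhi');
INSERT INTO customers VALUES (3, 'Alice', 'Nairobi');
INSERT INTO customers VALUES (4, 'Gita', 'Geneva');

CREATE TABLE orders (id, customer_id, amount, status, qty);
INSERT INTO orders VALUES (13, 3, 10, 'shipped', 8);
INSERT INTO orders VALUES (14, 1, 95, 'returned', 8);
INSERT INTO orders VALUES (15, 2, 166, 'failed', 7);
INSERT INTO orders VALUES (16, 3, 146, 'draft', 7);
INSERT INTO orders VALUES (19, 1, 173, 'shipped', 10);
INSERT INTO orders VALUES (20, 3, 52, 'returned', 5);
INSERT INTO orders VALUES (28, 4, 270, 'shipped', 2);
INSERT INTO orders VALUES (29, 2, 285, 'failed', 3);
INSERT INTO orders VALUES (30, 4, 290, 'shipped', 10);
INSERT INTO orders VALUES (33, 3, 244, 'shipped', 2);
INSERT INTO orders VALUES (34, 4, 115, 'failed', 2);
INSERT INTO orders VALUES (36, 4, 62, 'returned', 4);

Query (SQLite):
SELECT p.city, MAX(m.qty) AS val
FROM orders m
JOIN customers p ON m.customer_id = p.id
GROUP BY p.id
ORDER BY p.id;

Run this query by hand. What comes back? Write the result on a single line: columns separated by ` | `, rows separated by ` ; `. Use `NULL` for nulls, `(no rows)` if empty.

Oslo | 10 ; Delhi | 7 ; Nairobi | 8 ; Geneva | 10

Join each orders row to its customers via customer_id.
Group joined rows by customers.id; compute MAX(m.qty) per group.
  1: ids {14, 19} → MAX(m.qty)=10
  2: ids {15, 29} → MAX(m.qty)=7
  3: ids {13, 16, 20, 33} → MAX(m.qty)=8
  4: ids {28, 30, 34, 36} → MAX(m.qty)=10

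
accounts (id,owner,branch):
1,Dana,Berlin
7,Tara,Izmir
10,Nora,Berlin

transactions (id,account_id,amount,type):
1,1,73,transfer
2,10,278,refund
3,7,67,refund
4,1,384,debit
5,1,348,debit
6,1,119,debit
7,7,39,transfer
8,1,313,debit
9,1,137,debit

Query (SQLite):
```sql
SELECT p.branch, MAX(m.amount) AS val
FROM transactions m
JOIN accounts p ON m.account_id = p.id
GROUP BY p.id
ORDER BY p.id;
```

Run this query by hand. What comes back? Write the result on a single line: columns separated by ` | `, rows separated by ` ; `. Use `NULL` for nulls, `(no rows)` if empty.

Berlin | 384 ; Izmir | 67 ; Berlin | 278

Join each transactions row to its accounts via account_id.
Group joined rows by accounts.id; compute MAX(m.amount) per group.
  1: ids {1, 4, 5, 6, 8, 9} → MAX(m.amount)=384
  7: ids {3, 7} → MAX(m.amount)=67
  10: ids {2} → MAX(m.amount)=278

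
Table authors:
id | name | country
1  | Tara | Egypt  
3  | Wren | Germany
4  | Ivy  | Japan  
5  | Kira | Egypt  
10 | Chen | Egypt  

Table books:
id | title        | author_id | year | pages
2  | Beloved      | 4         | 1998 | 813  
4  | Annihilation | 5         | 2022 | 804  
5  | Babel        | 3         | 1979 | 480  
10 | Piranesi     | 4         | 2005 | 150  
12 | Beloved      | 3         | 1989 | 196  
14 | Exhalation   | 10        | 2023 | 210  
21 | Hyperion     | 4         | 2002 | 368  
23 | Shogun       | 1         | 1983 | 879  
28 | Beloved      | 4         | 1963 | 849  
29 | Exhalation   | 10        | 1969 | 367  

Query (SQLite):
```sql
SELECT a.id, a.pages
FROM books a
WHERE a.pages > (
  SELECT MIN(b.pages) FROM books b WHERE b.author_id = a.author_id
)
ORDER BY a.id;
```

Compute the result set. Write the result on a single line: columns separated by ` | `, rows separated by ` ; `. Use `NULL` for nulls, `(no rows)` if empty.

For each books row a, compute MIN(pages) over rows sharing a.author_id.
Keep row a if a.pages > that per-group MIN.
  author_id=1: MIN(pages) = 879
  author_id=3: MIN(pages) = 196
  author_id=4: MIN(pages) = 150
  author_id=5: MIN(pages) = 804
  author_id=10: MIN(pages) = 210

2 | 813 ; 5 | 480 ; 21 | 368 ; 28 | 849 ; 29 | 367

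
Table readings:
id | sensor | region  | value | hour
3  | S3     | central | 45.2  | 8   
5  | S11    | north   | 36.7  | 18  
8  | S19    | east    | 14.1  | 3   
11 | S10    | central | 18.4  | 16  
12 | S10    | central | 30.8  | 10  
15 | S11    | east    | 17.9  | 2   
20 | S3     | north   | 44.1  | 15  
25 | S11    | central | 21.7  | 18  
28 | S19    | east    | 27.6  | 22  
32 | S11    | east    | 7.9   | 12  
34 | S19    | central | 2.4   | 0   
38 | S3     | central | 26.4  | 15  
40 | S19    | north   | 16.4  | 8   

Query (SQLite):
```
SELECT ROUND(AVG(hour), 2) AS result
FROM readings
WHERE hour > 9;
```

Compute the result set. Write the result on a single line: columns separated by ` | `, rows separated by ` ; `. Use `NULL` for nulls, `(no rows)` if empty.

15.75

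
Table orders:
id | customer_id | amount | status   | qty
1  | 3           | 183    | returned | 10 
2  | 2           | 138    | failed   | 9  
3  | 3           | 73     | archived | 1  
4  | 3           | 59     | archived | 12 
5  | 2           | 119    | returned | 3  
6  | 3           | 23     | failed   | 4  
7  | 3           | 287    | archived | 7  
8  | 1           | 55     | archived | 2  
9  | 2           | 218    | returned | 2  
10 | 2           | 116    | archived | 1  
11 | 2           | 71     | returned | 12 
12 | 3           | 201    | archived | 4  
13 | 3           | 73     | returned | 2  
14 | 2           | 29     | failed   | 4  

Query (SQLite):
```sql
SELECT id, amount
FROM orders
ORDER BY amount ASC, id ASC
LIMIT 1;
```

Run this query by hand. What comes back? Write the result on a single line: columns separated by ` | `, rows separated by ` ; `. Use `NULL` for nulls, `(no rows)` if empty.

Sort by amount asc, tiebreak id asc: (23, id=6), (29, id=14), (55, id=8), (59, id=4) …. Take first 1.

6 | 23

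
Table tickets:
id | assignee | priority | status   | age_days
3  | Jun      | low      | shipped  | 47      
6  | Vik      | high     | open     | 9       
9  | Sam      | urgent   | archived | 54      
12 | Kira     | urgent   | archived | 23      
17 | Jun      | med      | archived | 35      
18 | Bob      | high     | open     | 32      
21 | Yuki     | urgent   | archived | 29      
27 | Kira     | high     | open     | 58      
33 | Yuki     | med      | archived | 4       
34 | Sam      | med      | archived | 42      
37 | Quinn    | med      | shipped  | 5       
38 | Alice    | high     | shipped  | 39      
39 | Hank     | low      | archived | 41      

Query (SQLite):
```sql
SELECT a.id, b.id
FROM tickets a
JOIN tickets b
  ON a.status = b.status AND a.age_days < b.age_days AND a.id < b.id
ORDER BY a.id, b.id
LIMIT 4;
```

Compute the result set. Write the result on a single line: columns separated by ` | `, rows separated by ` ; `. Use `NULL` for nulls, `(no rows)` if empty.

Pairs (a,b) with same status, a.age_days < b.age_days, a.id < b.id.
status groups: archived:{9,12,17,21,33,34,39} open:{6,18,27} shipped:{3,37,38}
Ordered by (a.id, b.id); first 4.

6 | 18 ; 6 | 27 ; 12 | 17 ; 12 | 21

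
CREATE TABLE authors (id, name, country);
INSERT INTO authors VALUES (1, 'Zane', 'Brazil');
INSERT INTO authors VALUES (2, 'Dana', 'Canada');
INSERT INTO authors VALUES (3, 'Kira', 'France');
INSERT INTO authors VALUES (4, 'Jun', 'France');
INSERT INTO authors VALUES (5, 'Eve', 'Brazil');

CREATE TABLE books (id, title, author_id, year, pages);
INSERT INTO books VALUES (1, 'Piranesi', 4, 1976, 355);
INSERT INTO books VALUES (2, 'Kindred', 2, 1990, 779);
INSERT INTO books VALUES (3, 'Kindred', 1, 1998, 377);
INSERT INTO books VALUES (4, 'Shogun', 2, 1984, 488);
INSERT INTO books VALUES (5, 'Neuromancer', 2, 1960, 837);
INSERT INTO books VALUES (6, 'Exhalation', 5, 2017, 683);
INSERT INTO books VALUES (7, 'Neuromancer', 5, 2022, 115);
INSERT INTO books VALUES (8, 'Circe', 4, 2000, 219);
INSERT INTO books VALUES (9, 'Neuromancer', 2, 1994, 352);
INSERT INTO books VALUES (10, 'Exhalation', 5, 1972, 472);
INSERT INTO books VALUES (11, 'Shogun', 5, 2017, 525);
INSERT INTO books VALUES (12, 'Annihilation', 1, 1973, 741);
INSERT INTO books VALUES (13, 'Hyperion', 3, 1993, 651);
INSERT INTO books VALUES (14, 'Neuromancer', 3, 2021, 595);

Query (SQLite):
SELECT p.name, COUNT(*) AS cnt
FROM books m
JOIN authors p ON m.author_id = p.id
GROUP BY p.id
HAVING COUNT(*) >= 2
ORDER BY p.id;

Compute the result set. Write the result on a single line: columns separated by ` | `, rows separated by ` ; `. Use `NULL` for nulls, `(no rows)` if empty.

Zane | 2 ; Dana | 4 ; Kira | 2 ; Jun | 2 ; Eve | 4

Join each books row to its authors via author_id.
Group joined rows by authors.id; compute COUNT(*) per group.
HAVING: keep groups with count ≥ 2.
  1: ids {3, 12} → COUNT(*)=2
  2: ids {2, 4, 5, 9} → COUNT(*)=4
  3: ids {13, 14} → COUNT(*)=2
  4: ids {1, 8} → COUNT(*)=2
  5: ids {6, 7, 10, 11} → COUNT(*)=4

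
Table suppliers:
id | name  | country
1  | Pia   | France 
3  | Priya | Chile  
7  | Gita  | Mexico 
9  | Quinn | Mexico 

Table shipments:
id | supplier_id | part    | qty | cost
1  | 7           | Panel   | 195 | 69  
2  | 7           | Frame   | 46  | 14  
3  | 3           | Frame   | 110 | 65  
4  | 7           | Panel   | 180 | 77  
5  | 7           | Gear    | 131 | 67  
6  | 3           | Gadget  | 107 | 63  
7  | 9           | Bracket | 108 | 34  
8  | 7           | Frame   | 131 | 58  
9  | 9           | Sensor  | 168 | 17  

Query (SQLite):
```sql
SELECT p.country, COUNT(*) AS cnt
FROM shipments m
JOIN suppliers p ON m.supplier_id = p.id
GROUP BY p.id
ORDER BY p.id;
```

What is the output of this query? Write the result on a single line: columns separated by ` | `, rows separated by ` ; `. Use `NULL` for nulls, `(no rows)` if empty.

Chile | 2 ; Mexico | 5 ; Mexico | 2

Join each shipments row to its suppliers via supplier_id.
Group joined rows by suppliers.id; compute COUNT(*) per group.
  3: ids {3, 6} → COUNT(*)=2
  7: ids {1, 2, 4, 5, 8} → COUNT(*)=5
  9: ids {7, 9} → COUNT(*)=2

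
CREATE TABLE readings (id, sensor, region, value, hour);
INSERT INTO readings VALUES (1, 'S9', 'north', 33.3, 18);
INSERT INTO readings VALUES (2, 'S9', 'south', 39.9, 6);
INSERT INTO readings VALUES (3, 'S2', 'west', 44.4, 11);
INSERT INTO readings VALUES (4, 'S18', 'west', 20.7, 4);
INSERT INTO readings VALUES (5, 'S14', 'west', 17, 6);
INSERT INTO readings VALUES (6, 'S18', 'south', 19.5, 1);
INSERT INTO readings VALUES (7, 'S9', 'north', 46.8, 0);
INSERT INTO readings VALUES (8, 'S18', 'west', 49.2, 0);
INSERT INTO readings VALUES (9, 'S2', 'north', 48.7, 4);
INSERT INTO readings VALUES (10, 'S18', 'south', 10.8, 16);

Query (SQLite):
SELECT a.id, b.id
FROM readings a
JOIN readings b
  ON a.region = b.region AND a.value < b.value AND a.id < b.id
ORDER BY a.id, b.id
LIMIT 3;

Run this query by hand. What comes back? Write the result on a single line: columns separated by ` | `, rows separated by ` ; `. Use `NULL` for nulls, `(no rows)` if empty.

1 | 7 ; 1 | 9 ; 3 | 8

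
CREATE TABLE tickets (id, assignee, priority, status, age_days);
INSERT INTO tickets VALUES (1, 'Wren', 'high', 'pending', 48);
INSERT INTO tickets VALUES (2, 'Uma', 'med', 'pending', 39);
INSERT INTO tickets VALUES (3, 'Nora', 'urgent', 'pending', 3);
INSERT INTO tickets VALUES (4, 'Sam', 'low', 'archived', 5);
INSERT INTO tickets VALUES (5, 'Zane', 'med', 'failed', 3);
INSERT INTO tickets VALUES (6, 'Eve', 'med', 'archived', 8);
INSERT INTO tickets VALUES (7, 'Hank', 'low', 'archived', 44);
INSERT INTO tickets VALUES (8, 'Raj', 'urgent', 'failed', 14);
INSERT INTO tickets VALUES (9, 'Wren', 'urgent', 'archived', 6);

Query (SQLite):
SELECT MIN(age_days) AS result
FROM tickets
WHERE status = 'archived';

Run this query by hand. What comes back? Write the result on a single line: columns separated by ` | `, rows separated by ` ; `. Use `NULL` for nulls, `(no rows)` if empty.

Rows where status='archived' → age_days values: [5, 8, 44, 6].
MIN of non-NULL values = 5.

5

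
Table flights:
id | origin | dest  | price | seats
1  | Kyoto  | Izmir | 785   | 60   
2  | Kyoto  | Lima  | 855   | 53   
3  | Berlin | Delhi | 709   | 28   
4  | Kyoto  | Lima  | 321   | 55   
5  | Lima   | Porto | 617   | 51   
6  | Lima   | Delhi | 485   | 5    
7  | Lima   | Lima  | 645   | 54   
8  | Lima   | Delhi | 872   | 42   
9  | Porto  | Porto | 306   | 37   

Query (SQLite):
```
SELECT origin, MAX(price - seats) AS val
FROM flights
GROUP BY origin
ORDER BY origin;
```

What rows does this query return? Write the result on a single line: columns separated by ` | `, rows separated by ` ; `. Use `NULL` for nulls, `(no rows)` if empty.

Berlin | 681 ; Kyoto | 802 ; Lima | 830 ; Porto | 269

For each row compute price - seats.
Group by origin; take MAX of the expression per group.
  Berlin: ids {3} → MAX(price - seats)=681
  Kyoto: ids {1, 2, 4} → MAX(price - seats)=802
  Lima: ids {5, 6, 7, 8} → MAX(price - seats)=830
  Porto: ids {9} → MAX(price - seats)=269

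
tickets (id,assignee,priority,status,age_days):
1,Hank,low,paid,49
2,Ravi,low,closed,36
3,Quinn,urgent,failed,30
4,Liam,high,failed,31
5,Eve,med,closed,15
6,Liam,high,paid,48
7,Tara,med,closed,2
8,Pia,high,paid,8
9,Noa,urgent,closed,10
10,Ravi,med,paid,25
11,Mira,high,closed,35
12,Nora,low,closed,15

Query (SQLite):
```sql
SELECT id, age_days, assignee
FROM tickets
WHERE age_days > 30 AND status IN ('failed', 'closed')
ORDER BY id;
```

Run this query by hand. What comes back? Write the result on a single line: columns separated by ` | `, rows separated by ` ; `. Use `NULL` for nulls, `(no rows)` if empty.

2 | 36 | Ravi ; 4 | 31 | Liam ; 11 | 35 | Mira

age_days > 30: ids {1, 2, 4, 6, 11}
status IN ('failed', 'closed'): ids {2, 3, 4, 5, 7, 9, 11, 12}
Combine with AND.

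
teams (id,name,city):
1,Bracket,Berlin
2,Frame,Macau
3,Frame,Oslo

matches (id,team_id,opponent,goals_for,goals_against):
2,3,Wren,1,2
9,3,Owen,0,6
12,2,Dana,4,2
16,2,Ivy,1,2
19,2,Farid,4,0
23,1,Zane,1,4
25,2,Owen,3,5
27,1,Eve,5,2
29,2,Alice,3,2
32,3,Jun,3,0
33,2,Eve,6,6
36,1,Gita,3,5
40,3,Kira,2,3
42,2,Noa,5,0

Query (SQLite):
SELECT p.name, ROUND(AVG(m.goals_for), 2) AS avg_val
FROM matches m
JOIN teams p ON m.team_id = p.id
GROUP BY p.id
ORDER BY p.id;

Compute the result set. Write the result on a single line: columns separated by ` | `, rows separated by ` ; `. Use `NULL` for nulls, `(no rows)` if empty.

Bracket | 3 ; Frame | 3.71 ; Frame | 1.5

Join each matches row to its teams via team_id.
Group joined rows by teams.id; compute ROUND(AVG(m.goals_for), 2) per group.
  1: ids {23, 27, 36} → ROUND(AVG(m.goals_for), 2)=3
  2: ids {12, 16, 19, 25, 29, 33, 42} → ROUND(AVG(m.goals_for), 2)=3.71
  3: ids {2, 9, 32, 40} → ROUND(AVG(m.goals_for), 2)=1.5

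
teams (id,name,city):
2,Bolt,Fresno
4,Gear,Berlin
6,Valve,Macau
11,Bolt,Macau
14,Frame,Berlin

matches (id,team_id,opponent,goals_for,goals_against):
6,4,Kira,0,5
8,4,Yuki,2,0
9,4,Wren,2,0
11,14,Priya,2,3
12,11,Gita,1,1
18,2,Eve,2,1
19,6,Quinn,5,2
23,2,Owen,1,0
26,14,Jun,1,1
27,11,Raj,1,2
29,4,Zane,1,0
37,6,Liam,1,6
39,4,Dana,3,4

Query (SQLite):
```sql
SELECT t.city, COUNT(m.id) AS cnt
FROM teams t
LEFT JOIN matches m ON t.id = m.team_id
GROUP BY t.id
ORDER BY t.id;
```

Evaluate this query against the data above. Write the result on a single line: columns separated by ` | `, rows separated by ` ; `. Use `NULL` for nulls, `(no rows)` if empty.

LEFT JOIN keeps every teams row; unmatched ones get NULL for matches columns.
Group by teams.id and compute COUNT(m.id). COUNT(col) of an all-NULL group is 0.
  2: ids {18, 23} → COUNT(m.id)=2
  4: ids {6, 8, 9, 29, 39} → COUNT(m.id)=5
  6: ids {19, 37} → COUNT(m.id)=2
  11: ids {12, 27} → COUNT(m.id)=2
  14: ids {11, 26} → COUNT(m.id)=2

Fresno | 2 ; Berlin | 5 ; Macau | 2 ; Macau | 2 ; Berlin | 2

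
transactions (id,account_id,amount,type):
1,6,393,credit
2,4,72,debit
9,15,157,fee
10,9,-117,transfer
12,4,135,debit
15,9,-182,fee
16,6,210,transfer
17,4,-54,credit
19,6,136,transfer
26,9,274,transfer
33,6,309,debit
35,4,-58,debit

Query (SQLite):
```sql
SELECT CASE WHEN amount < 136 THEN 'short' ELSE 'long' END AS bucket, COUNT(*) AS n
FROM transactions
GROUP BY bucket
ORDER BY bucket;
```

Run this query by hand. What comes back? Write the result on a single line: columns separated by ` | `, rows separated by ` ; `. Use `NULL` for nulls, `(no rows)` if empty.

long | 6 ; short | 6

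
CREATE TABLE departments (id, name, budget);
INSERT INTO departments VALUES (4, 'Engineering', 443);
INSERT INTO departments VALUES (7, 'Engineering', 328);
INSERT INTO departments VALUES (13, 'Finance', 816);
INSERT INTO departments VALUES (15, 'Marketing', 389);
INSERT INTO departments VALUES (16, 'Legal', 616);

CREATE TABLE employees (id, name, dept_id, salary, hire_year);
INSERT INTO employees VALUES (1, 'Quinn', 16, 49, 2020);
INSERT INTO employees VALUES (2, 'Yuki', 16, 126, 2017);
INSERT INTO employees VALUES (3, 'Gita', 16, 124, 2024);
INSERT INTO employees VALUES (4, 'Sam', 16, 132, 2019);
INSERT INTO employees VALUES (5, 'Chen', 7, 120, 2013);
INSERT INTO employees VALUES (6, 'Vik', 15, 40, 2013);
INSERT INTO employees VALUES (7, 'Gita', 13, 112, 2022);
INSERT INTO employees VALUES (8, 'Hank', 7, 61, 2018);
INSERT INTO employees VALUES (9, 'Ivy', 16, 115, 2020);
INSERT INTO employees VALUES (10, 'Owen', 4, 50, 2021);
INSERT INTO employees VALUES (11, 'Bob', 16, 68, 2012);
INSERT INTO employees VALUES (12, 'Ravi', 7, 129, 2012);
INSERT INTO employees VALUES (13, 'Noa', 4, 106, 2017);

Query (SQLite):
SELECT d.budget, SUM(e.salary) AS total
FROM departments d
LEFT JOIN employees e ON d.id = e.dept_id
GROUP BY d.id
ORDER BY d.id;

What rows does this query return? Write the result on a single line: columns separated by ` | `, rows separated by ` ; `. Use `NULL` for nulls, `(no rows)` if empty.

443 | 156 ; 328 | 310 ; 816 | 112 ; 389 | 40 ; 616 | 614

LEFT JOIN keeps every departments row; unmatched ones get NULL for employees columns.
Group by departments.id and compute SUM(e.salary). SUM over an all-NULL group is NULL.
  4: ids {10, 13} → SUM(e.salary)=156
  7: ids {5, 8, 12} → SUM(e.salary)=310
  13: ids {7} → SUM(e.salary)=112
  15: ids {6} → SUM(e.salary)=40
  16: ids {1, 2, 3, 4, 9, 11} → SUM(e.salary)=614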